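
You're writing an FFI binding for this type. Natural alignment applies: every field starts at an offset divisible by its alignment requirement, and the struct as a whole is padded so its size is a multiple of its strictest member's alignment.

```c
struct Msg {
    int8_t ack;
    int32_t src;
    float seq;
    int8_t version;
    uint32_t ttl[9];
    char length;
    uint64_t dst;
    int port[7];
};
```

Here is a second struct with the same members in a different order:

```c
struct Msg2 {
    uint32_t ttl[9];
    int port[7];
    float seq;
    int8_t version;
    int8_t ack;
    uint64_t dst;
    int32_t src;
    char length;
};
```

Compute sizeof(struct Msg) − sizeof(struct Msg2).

ack at 0 (size 1, align 1) → ends 1
pad 3 to align 4 for src
src at 4 (size 4, align 4) → ends 8
seq at 8 (size 4, align 4) → ends 12
version at 12 (size 1, align 1) → ends 13
pad 3 to align 4 for ttl
ttl at 16 (size 36, align 4) → ends 52
length at 52 (size 1, align 1) → ends 53
pad 3 to align 8 for dst
dst at 56 (size 8, align 8) → ends 64
port at 64 (size 28, align 4) → ends 92
tail pad 4 to reach multiple of 8
total 96 bytes, alignment 8
— Msg2 —
ttl at 0 (size 36, align 4) → ends 36
port at 36 (size 28, align 4) → ends 64
seq at 64 (size 4, align 4) → ends 68
version at 68 (size 1, align 1) → ends 69
ack at 69 (size 1, align 1) → ends 70
pad 2 to align 8 for dst
dst at 72 (size 8, align 8) → ends 80
src at 80 (size 4, align 4) → ends 84
length at 84 (size 1, align 1) → ends 85
tail pad 3 to reach multiple of 8
total 88 bytes, alignment 8
96 − 88 = 8

8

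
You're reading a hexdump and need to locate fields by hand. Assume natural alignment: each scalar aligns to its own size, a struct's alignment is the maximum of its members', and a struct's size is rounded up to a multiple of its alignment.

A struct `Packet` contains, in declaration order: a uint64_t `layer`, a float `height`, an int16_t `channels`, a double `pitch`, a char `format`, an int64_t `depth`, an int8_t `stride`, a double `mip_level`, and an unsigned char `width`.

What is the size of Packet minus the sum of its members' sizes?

@0: layer [8B, align 8] → 8
@8: height [4B, align 4] → 12
@12: channels [2B, align 2] → 14
+2 pad (align 8)
@16: pitch [8B, align 8] → 24
@24: format [1B, align 1] → 25
+7 pad (align 8)
@32: depth [8B, align 8] → 40
@40: stride [1B, align 1] → 41
+7 pad (align 8)
@48: mip_level [8B, align 8] → 56
@56: width [1B, align 1] → 57
+7 tail pad (align 8)
size 64, align 8
data bytes 41, size 64 → padding 23

23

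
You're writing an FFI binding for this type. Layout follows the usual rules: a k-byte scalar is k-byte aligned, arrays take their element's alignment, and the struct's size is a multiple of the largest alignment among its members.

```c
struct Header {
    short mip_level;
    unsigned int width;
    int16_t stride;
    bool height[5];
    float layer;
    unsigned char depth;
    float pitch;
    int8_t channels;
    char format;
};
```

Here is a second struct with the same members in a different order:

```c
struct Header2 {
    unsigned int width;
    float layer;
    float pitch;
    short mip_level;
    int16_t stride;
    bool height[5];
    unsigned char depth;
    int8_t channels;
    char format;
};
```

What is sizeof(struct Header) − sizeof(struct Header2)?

8

mip_level at 0 (size 2, align 2) → ends 2
pad 2 to align 4 for width
width at 4 (size 4, align 4) → ends 8
stride at 8 (size 2, align 2) → ends 10
height at 10 (size 5, align 1) → ends 15
pad 1 to align 4 for layer
layer at 16 (size 4, align 4) → ends 20
depth at 20 (size 1, align 1) → ends 21
pad 3 to align 4 for pitch
pitch at 24 (size 4, align 4) → ends 28
channels at 28 (size 1, align 1) → ends 29
format at 29 (size 1, align 1) → ends 30
tail pad 2 to reach multiple of 4
total 32 bytes, alignment 4
— Header2 —
width at 0 (size 4, align 4) → ends 4
layer at 4 (size 4, align 4) → ends 8
pitch at 8 (size 4, align 4) → ends 12
mip_level at 12 (size 2, align 2) → ends 14
stride at 14 (size 2, align 2) → ends 16
height at 16 (size 5, align 1) → ends 21
depth at 21 (size 1, align 1) → ends 22
channels at 22 (size 1, align 1) → ends 23
format at 23 (size 1, align 1) → ends 24
total 24 bytes, alignment 4
32 − 24 = 8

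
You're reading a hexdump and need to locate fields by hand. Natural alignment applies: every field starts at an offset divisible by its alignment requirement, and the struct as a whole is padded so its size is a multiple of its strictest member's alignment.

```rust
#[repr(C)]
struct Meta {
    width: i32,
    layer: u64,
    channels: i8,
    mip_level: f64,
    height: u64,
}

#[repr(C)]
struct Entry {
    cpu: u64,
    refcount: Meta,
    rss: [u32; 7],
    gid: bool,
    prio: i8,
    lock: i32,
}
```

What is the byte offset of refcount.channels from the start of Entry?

Meta: width at 0 (size 4, align 4) → ends 4; pad 4 to align 8 for layer; layer at 8 (size 8, align 8) → ends 16; channels at 16 (size 1, align 1) → ends 17; pad 7 to align 8 for mip_level; mip_level at 24 (size 8, align 8) → ends 32; height at 32 (size 8, align 8) → ends 40; total 40 bytes, alignment 8
cpu at 0 (size 8, align 8) → ends 8
refcount at 8 (size 40, align 8) → ends 48
within Meta: channels at 16
8 + 16 = 24

24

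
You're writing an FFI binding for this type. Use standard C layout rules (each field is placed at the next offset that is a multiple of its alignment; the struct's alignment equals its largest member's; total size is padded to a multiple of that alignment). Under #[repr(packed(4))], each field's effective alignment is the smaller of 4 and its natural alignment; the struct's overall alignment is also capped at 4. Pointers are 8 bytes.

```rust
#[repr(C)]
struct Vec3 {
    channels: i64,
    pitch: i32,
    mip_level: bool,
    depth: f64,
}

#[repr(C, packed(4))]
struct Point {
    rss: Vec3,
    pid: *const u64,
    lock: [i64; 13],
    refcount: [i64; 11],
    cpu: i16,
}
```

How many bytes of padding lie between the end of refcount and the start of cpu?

0

Vec3: @0: channels [8B, align 8] → 8; @8: pitch [4B, align 4] → 12; @12: mip_level [1B, align 1] → 13; +3 pad (align 8); @16: depth [8B, align 8] → 24; size 24, align 8
@0: rss [24B, align 4] → 24
@24: pid [8B, align 4] → 32
@32: lock [104B, align 4] → 136
@136: refcount [88B, align 4] → 224
@224: cpu [2B, align 2] → 226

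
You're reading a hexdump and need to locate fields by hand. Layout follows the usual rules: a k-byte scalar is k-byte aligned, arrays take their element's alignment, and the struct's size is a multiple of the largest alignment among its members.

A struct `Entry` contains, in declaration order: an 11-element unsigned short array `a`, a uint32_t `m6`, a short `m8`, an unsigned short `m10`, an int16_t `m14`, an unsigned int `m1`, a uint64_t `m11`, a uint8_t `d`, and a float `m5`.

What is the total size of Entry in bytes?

56

a at 0 (size 22, align 2) → ends 22
pad 2 to align 4 for m6
m6 at 24 (size 4, align 4) → ends 28
m8 at 28 (size 2, align 2) → ends 30
m10 at 30 (size 2, align 2) → ends 32
m14 at 32 (size 2, align 2) → ends 34
pad 2 to align 4 for m1
m1 at 36 (size 4, align 4) → ends 40
m11 at 40 (size 8, align 8) → ends 48
d at 48 (size 1, align 1) → ends 49
pad 3 to align 4 for m5
m5 at 52 (size 4, align 4) → ends 56
total 56 bytes, alignment 8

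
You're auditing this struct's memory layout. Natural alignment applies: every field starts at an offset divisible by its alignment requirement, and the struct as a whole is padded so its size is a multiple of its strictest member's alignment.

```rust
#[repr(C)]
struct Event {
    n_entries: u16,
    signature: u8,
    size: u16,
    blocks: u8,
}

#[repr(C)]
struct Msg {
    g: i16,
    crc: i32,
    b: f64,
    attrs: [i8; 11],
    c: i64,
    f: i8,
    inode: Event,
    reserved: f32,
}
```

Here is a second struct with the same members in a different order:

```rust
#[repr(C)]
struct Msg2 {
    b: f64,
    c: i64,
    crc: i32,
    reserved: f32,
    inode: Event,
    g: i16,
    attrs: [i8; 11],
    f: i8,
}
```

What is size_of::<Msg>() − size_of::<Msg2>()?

8

Event: @0: n_entries [2B, align 2] → 2; @2: signature [1B, align 1] → 3; +1 pad (align 2); @4: size [2B, align 2] → 6; @6: blocks [1B, align 1] → 7; +1 tail pad (align 2); size 8, align 2
@0: g [2B, align 2] → 2
+2 pad (align 4)
@4: crc [4B, align 4] → 8
@8: b [8B, align 8] → 16
@16: attrs [11B, align 1] → 27
+5 pad (align 8)
@32: c [8B, align 8] → 40
@40: f [1B, align 1] → 41
+1 pad (align 2)
@42: inode [8B, align 2] → 50
+2 pad (align 4)
@52: reserved [4B, align 4] → 56
size 56, align 8
— Msg2 —
@0: b [8B, align 8] → 8
@8: c [8B, align 8] → 16
@16: crc [4B, align 4] → 20
@20: reserved [4B, align 4] → 24
@24: inode [8B, align 2] → 32
@32: g [2B, align 2] → 34
@34: attrs [11B, align 1] → 45
@45: f [1B, align 1] → 46
+2 tail pad (align 8)
size 48, align 8
56 − 48 = 8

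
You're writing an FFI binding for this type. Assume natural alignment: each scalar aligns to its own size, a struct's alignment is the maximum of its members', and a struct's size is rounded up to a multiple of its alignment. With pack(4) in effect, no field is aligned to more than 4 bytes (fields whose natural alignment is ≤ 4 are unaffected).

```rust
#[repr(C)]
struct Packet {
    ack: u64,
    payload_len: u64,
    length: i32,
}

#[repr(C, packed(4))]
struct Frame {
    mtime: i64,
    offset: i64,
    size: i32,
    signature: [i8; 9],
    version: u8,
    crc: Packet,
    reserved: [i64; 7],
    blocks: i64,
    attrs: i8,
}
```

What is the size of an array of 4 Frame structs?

496

Packet: 0..8  ack  (8B, 8-aligned); 8..16  payload_len  (8B, 8-aligned); 16..20  length  (4B, 4-aligned); 20..24  -- tail padding (4B); sizeof = 24, alignof = 8
0..8  mtime  (8B, 4-aligned)
8..16  offset  (8B, 4-aligned)
16..20  size  (4B, 4-aligned)
20..29  signature  (9B, 1-aligned)
29..30  version  (1B, 1-aligned)
30..32  -- padding (2B)
32..56  crc  (24B, 4-aligned)
56..112  reserved  (56B, 4-aligned)
112..120  blocks  (8B, 4-aligned)
120..121  attrs  (1B, 1-aligned)
121..124  -- tail padding (3B)
sizeof = 124, alignof = 4
array of 4: 4 × 124 = 496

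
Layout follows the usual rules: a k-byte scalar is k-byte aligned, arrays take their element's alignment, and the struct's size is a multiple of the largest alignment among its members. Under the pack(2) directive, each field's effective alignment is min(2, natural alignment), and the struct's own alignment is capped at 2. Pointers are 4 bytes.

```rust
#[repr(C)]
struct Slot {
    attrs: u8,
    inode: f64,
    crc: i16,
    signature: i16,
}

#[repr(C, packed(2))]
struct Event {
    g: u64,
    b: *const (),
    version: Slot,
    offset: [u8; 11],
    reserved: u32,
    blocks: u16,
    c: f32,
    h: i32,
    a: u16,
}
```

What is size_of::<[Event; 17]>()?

Slot: @0: attrs [1B, align 1] → 1; +7 pad (align 8); @8: inode [8B, align 8] → 16; @16: crc [2B, align 2] → 18; @18: signature [2B, align 2] → 20; +4 tail pad (align 8); size 24, align 8
@0: g [8B, align 2] → 8
@8: b [4B, align 2] → 12
@12: version [24B, align 2] → 36
@36: offset [11B, align 1] → 47
+1 pad (align 2)
@48: reserved [4B, align 2] → 52
@52: blocks [2B, align 2] → 54
@54: c [4B, align 2] → 58
@58: h [4B, align 2] → 62
@62: a [2B, align 2] → 64
size 64, align 2
array of 17: 17 × 64 = 1088

1088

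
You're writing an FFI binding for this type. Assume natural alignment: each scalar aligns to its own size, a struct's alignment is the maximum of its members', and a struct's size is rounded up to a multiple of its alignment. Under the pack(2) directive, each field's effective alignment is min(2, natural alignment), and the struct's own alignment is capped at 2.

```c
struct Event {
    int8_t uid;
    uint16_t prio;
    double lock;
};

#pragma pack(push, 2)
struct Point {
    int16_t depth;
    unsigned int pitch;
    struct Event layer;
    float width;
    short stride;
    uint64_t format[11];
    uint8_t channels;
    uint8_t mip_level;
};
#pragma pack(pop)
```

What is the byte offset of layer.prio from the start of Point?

8

Event: 0..1  uid  (1B, 1-aligned); 1..2  -- padding (1B); 2..4  prio  (2B, 2-aligned); 4..8  -- padding (4B); 8..16  lock  (8B, 8-aligned); sizeof = 16, alignof = 8
0..2  depth  (2B, 2-aligned)
2..6  pitch  (4B, 2-aligned)
6..22  layer  (16B, 2-aligned)
within Event: prio at 2
6 + 2 = 8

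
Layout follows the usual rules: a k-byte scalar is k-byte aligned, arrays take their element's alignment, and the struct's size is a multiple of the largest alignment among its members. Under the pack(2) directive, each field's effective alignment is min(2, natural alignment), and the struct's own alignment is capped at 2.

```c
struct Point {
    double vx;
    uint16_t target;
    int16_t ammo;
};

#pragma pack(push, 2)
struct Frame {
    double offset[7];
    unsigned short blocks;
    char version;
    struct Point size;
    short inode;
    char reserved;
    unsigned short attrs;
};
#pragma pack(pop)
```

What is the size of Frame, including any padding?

82 bytes

Point: vx at 0 (size 8, align 8) → ends 8; target at 8 (size 2, align 2) → ends 10; ammo at 10 (size 2, align 2) → ends 12; tail pad 4 to reach multiple of 8; total 16 bytes, alignment 8
offset at 0 (size 56, align 2) → ends 56
blocks at 56 (size 2, align 2) → ends 58
version at 58 (size 1, align 1) → ends 59
pad 1 to align 2 for size
size at 60 (size 16, align 2) → ends 76
inode at 76 (size 2, align 2) → ends 78
reserved at 78 (size 1, align 1) → ends 79
pad 1 to align 2 for attrs
attrs at 80 (size 2, align 2) → ends 82
total 82 bytes, alignment 2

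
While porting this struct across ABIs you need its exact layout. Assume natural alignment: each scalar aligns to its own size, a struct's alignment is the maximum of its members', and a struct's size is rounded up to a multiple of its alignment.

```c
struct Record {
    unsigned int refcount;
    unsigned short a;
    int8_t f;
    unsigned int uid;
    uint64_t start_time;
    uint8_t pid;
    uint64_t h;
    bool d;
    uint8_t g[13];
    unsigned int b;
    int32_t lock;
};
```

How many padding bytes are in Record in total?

14

refcount at 0 (size 4, align 4) → ends 4
a at 4 (size 2, align 2) → ends 6
f at 6 (size 1, align 1) → ends 7
pad 1 to align 4 for uid
uid at 8 (size 4, align 4) → ends 12
pad 4 to align 8 for start_time
start_time at 16 (size 8, align 8) → ends 24
pid at 24 (size 1, align 1) → ends 25
pad 7 to align 8 for h
h at 32 (size 8, align 8) → ends 40
d at 40 (size 1, align 1) → ends 41
g at 41 (size 13, align 1) → ends 54
pad 2 to align 4 for b
b at 56 (size 4, align 4) → ends 60
lock at 60 (size 4, align 4) → ends 64
total 64 bytes, alignment 8
data bytes 50, size 64 → padding 14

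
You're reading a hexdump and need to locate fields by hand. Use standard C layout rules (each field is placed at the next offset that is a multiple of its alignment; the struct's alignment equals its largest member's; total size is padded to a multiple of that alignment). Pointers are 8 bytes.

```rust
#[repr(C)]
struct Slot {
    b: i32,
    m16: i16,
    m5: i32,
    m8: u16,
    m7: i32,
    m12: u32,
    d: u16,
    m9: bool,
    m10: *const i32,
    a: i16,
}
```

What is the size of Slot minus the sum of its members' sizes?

15

0..4  b  (4B, 4-aligned)
4..6  m16  (2B, 2-aligned)
6..8  -- padding (2B)
8..12  m5  (4B, 4-aligned)
12..14  m8  (2B, 2-aligned)
14..16  -- padding (2B)
16..20  m7  (4B, 4-aligned)
20..24  m12  (4B, 4-aligned)
24..26  d  (2B, 2-aligned)
26..27  m9  (1B, 1-aligned)
27..32  -- padding (5B)
32..40  m10  (8B, 8-aligned)
40..42  a  (2B, 2-aligned)
42..48  -- tail padding (6B)
sizeof = 48, alignof = 8
data bytes 33, size 48 → padding 15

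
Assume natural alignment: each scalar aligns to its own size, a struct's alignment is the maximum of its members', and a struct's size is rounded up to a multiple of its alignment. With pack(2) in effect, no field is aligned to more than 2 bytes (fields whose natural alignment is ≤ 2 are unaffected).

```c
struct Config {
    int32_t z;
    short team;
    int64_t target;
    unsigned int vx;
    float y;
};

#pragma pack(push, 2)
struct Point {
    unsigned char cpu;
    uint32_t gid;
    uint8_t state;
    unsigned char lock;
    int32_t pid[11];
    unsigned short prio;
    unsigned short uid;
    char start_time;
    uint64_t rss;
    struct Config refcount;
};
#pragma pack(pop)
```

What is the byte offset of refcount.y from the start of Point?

Config: @0: z [4B, align 4] → 4; @4: team [2B, align 2] → 6; +2 pad (align 8); @8: target [8B, align 8] → 16; @16: vx [4B, align 4] → 20; @20: y [4B, align 4] → 24; size 24, align 8
@0: cpu [1B, align 1] → 1
+1 pad (align 2)
@2: gid [4B, align 2] → 6
@6: state [1B, align 1] → 7
@7: lock [1B, align 1] → 8
@8: pid [44B, align 2] → 52
@52: prio [2B, align 2] → 54
@54: uid [2B, align 2] → 56
@56: start_time [1B, align 1] → 57
+1 pad (align 2)
@58: rss [8B, align 2] → 66
@66: refcount [24B, align 2] → 90
within Config: y at 20
66 + 20 = 86

86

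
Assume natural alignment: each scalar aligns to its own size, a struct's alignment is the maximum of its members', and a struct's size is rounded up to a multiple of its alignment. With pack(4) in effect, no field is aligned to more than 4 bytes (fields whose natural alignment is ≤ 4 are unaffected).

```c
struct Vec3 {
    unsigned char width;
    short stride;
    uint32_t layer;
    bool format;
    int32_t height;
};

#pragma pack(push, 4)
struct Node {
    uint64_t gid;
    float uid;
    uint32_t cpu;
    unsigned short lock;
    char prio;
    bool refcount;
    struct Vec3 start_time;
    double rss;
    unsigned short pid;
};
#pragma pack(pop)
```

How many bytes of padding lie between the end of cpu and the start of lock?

Vec3: @0: width [1B, align 1] → 1; +1 pad (align 2); @2: stride [2B, align 2] → 4; @4: layer [4B, align 4] → 8; @8: format [1B, align 1] → 9; +3 pad (align 4); @12: height [4B, align 4] → 16; size 16, align 4
@0: gid [8B, align 4] → 8
@8: uid [4B, align 4] → 12
@12: cpu [4B, align 4] → 16
@16: lock [2B, align 2] → 18

0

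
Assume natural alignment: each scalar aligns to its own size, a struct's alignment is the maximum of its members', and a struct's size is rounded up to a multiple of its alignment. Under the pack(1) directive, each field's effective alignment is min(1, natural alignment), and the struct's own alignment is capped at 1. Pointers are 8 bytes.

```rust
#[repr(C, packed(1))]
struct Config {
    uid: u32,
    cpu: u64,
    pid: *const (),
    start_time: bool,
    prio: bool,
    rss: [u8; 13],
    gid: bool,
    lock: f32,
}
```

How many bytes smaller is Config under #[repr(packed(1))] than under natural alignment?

natural layout:
  0..4  uid  (4B, 4-aligned)
  4..8  -- padding (4B)
  8..16  cpu  (8B, 8-aligned)
  16..24  pid  (8B, 8-aligned)
  24..25  start_time  (1B, 1-aligned)
  25..26  prio  (1B, 1-aligned)
  26..39  rss  (13B, 1-aligned)
  39..40  gid  (1B, 1-aligned)
  40..44  lock  (4B, 4-aligned)
  44..48  -- tail padding (4B)
  sizeof = 48, alignof = 8
packed(1) layout:
  0..4  uid  (4B, 1-aligned)
  4..12  cpu  (8B, 1-aligned)
  12..20  pid  (8B, 1-aligned)
  20..21  start_time  (1B, 1-aligned)
  21..22  prio  (1B, 1-aligned)
  22..35  rss  (13B, 1-aligned)
  35..36  gid  (1B, 1-aligned)
  36..40  lock  (4B, 1-aligned)
  sizeof = 40, alignof = 1
48 − 40 = 8

8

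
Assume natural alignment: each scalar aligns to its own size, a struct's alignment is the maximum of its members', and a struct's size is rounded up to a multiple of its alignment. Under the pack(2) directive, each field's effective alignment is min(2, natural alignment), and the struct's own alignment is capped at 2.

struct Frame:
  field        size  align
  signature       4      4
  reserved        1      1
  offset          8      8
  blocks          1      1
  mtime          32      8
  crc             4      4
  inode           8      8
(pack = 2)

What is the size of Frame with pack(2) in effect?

signature at 0 (size 4, align 2) → ends 4
reserved at 4 (size 1, align 1) → ends 5
pad 1 to align 2 for offset
offset at 6 (size 8, align 2) → ends 14
blocks at 14 (size 1, align 1) → ends 15
pad 1 to align 2 for mtime
mtime at 16 (size 32, align 2) → ends 48
crc at 48 (size 4, align 2) → ends 52
inode at 52 (size 8, align 2) → ends 60
total 60 bytes, alignment 2

60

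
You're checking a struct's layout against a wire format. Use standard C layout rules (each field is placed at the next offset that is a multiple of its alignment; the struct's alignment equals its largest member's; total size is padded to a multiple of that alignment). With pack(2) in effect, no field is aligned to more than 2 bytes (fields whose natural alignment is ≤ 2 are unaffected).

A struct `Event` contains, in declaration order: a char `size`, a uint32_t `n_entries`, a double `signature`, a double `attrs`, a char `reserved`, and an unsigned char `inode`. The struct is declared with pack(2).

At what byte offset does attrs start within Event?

0..1  size  (1B, 1-aligned)
1..2  -- padding (1B)
2..6  n_entries  (4B, 2-aligned)
6..14  signature  (8B, 2-aligned)
14..22  attrs  (8B, 2-aligned)

14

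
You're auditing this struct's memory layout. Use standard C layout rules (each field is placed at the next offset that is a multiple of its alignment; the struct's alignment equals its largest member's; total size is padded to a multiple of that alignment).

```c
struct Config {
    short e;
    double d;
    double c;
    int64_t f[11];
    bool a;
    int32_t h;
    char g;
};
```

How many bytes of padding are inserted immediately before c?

0..2  e  (2B, 2-aligned)
2..8  -- padding (6B)
8..16  d  (8B, 8-aligned)
16..24  c  (8B, 8-aligned)

0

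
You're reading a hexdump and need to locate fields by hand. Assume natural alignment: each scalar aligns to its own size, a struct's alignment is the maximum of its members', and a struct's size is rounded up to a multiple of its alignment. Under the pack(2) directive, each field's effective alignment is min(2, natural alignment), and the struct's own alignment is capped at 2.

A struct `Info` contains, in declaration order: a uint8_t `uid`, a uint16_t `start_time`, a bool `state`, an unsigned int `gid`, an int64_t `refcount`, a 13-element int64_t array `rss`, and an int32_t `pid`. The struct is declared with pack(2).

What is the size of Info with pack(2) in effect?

126

0..1  uid  (1B, 1-aligned)
1..2  -- padding (1B)
2..4  start_time  (2B, 2-aligned)
4..5  state  (1B, 1-aligned)
5..6  -- padding (1B)
6..10  gid  (4B, 2-aligned)
10..18  refcount  (8B, 2-aligned)
18..122  rss  (104B, 2-aligned)
122..126  pid  (4B, 2-aligned)
sizeof = 126, alignof = 2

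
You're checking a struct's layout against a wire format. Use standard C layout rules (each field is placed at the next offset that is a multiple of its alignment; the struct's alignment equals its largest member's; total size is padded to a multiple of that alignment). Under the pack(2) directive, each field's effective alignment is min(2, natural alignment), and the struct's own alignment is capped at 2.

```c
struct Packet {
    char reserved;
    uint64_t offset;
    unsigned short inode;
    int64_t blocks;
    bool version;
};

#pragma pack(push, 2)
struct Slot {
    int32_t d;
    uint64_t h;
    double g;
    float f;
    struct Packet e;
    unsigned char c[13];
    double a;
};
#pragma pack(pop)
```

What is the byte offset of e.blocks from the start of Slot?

48

Packet: @0: reserved [1B, align 1] → 1; +7 pad (align 8); @8: offset [8B, align 8] → 16; @16: inode [2B, align 2] → 18; +6 pad (align 8); @24: blocks [8B, align 8] → 32; @32: version [1B, align 1] → 33; +7 tail pad (align 8); size 40, align 8
@0: d [4B, align 2] → 4
@4: h [8B, align 2] → 12
@12: g [8B, align 2] → 20
@20: f [4B, align 2] → 24
@24: e [40B, align 2] → 64
within Packet: blocks at 24
24 + 24 = 48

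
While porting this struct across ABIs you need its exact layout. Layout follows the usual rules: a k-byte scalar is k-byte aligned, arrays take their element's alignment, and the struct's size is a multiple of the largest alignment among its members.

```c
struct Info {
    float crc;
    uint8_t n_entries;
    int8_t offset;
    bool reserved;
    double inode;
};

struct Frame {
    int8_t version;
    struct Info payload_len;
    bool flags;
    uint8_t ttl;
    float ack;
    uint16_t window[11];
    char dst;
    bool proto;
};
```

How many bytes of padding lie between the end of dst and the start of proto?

Info: 0..4  crc  (4B, 4-aligned); 4..5  n_entries  (1B, 1-aligned); 5..6  offset  (1B, 1-aligned); 6..7  reserved  (1B, 1-aligned); 7..8  -- padding (1B); 8..16  inode  (8B, 8-aligned); sizeof = 16, alignof = 8
0..1  version  (1B, 1-aligned)
1..8  -- padding (7B)
8..24  payload_len  (16B, 8-aligned)
24..25  flags  (1B, 1-aligned)
25..26  ttl  (1B, 1-aligned)
26..28  -- padding (2B)
28..32  ack  (4B, 4-aligned)
32..54  window  (22B, 2-aligned)
54..55  dst  (1B, 1-aligned)
55..56  proto  (1B, 1-aligned)

0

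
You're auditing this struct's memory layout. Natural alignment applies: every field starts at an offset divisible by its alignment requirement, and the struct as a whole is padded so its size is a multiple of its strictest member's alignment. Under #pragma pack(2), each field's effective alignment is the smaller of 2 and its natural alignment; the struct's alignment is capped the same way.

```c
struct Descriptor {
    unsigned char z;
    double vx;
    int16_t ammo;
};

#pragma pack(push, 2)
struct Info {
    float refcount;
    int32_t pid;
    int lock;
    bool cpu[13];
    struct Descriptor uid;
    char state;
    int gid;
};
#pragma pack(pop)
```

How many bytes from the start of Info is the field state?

50

Descriptor: z at 0 (size 1, align 1) → ends 1; pad 7 to align 8 for vx; vx at 8 (size 8, align 8) → ends 16; ammo at 16 (size 2, align 2) → ends 18; tail pad 6 to reach multiple of 8; total 24 bytes, alignment 8
refcount at 0 (size 4, align 2) → ends 4
pid at 4 (size 4, align 2) → ends 8
lock at 8 (size 4, align 2) → ends 12
cpu at 12 (size 13, align 1) → ends 25
pad 1 to align 2 for uid
uid at 26 (size 24, align 2) → ends 50
state at 50 (size 1, align 1) → ends 51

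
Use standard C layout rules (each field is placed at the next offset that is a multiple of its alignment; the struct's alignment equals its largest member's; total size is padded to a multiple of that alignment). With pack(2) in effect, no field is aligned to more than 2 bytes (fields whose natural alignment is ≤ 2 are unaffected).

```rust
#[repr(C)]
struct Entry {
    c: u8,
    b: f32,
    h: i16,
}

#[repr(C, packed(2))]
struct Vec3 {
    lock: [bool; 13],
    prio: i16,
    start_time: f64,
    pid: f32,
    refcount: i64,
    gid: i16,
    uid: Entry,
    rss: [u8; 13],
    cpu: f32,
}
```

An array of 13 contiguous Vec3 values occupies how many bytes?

884

Entry: @0: c [1B, align 1] → 1; +3 pad (align 4); @4: b [4B, align 4] → 8; @8: h [2B, align 2] → 10; +2 tail pad (align 4); size 12, align 4
@0: lock [13B, align 1] → 13
+1 pad (align 2)
@14: prio [2B, align 2] → 16
@16: start_time [8B, align 2] → 24
@24: pid [4B, align 2] → 28
@28: refcount [8B, align 2] → 36
@36: gid [2B, align 2] → 38
@38: uid [12B, align 2] → 50
@50: rss [13B, align 1] → 63
+1 pad (align 2)
@64: cpu [4B, align 2] → 68
size 68, align 2
array of 13: 13 × 68 = 884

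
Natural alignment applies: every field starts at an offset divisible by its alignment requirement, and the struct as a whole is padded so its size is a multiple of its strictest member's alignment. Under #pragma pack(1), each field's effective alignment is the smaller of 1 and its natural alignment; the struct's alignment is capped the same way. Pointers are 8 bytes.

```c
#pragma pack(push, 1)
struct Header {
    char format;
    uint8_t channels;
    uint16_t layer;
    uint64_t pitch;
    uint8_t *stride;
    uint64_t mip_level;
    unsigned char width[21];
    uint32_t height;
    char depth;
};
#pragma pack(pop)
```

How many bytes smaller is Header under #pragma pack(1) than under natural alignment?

natural layout:
  format at 0 (size 1, align 1) → ends 1
  channels at 1 (size 1, align 1) → ends 2
  layer at 2 (size 2, align 2) → ends 4
  pad 4 to align 8 for pitch
  pitch at 8 (size 8, align 8) → ends 16
  stride at 16 (size 8, align 8) → ends 24
  mip_level at 24 (size 8, align 8) → ends 32
  width at 32 (size 21, align 1) → ends 53
  pad 3 to align 4 for height
  height at 56 (size 4, align 4) → ends 60
  depth at 60 (size 1, align 1) → ends 61
  tail pad 3 to reach multiple of 8
  total 64 bytes, alignment 8
packed(1) layout:
  format at 0 (size 1, align 1) → ends 1
  channels at 1 (size 1, align 1) → ends 2
  layer at 2 (size 2, align 1) → ends 4
  pitch at 4 (size 8, align 1) → ends 12
  stride at 12 (size 8, align 1) → ends 20
  mip_level at 20 (size 8, align 1) → ends 28
  width at 28 (size 21, align 1) → ends 49
  height at 49 (size 4, align 1) → ends 53
  depth at 53 (size 1, align 1) → ends 54
  total 54 bytes, alignment 1
64 − 54 = 10

10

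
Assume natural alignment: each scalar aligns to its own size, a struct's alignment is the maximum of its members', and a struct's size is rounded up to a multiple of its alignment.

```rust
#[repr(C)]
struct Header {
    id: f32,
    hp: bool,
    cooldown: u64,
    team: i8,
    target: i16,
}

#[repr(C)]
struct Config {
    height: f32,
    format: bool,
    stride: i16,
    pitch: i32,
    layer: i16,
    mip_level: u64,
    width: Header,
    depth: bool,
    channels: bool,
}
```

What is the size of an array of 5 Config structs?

280

Header: @0: id [4B, align 4] → 4; @4: hp [1B, align 1] → 5; +3 pad (align 8); @8: cooldown [8B, align 8] → 16; @16: team [1B, align 1] → 17; +1 pad (align 2); @18: target [2B, align 2] → 20; +4 tail pad (align 8); size 24, align 8
@0: height [4B, align 4] → 4
@4: format [1B, align 1] → 5
+1 pad (align 2)
@6: stride [2B, align 2] → 8
@8: pitch [4B, align 4] → 12
@12: layer [2B, align 2] → 14
+2 pad (align 8)
@16: mip_level [8B, align 8] → 24
@24: width [24B, align 8] → 48
@48: depth [1B, align 1] → 49
@49: channels [1B, align 1] → 50
+6 tail pad (align 8)
size 56, align 8
array of 5: 5 × 56 = 280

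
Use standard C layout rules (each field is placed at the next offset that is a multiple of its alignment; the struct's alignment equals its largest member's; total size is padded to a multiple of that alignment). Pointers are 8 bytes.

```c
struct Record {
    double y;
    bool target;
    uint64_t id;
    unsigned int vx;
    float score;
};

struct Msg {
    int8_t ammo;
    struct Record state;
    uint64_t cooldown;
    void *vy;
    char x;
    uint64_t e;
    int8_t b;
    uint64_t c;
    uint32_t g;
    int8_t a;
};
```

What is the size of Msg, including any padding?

Record: @0: y [8B, align 8] → 8; @8: target [1B, align 1] → 9; +7 pad (align 8); @16: id [8B, align 8] → 24; @24: vx [4B, align 4] → 28; @28: score [4B, align 4] → 32; size 32, align 8
@0: ammo [1B, align 1] → 1
+7 pad (align 8)
@8: state [32B, align 8] → 40
@40: cooldown [8B, align 8] → 48
@48: vy [8B, align 8] → 56
@56: x [1B, align 1] → 57
+7 pad (align 8)
@64: e [8B, align 8] → 72
@72: b [1B, align 1] → 73
+7 pad (align 8)
@80: c [8B, align 8] → 88
@88: g [4B, align 4] → 92
@92: a [1B, align 1] → 93
+3 tail pad (align 8)
size 96, align 8

96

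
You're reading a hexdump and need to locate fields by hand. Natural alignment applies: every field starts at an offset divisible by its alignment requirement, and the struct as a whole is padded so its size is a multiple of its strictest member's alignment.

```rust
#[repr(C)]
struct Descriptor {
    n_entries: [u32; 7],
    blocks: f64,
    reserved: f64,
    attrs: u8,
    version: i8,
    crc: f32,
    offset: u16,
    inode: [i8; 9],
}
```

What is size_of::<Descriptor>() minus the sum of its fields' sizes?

11

0..28  n_entries  (28B, 4-aligned)
28..32  -- padding (4B)
32..40  blocks  (8B, 8-aligned)
40..48  reserved  (8B, 8-aligned)
48..49  attrs  (1B, 1-aligned)
49..50  version  (1B, 1-aligned)
50..52  -- padding (2B)
52..56  crc  (4B, 4-aligned)
56..58  offset  (2B, 2-aligned)
58..67  inode  (9B, 1-aligned)
67..72  -- tail padding (5B)
sizeof = 72, alignof = 8
data bytes 61, size 72 → padding 11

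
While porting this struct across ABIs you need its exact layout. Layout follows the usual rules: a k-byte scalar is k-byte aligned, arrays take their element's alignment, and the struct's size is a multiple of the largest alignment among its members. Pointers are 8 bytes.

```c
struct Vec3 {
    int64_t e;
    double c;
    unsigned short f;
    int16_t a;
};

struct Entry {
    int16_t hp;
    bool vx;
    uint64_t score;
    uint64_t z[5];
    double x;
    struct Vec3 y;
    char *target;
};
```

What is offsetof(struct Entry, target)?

Vec3: @0: e [8B, align 8] → 8; @8: c [8B, align 8] → 16; @16: f [2B, align 2] → 18; @18: a [2B, align 2] → 20; +4 tail pad (align 8); size 24, align 8
@0: hp [2B, align 2] → 2
@2: vx [1B, align 1] → 3
+5 pad (align 8)
@8: score [8B, align 8] → 16
@16: z [40B, align 8] → 56
@56: x [8B, align 8] → 64
@64: y [24B, align 8] → 88
@88: target [8B, align 8] → 96

88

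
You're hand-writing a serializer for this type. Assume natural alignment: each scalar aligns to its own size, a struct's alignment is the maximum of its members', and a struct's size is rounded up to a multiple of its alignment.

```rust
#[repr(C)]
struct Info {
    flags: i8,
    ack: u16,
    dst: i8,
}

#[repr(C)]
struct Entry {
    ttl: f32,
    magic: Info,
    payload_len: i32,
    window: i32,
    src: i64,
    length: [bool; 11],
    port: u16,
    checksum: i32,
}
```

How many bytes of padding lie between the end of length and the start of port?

1

Info: 0..1  flags  (1B, 1-aligned); 1..2  -- padding (1B); 2..4  ack  (2B, 2-aligned); 4..5  dst  (1B, 1-aligned); 5..6  -- tail padding (1B); sizeof = 6, alignof = 2
0..4  ttl  (4B, 4-aligned)
4..10  magic  (6B, 2-aligned)
10..12  -- padding (2B)
12..16  payload_len  (4B, 4-aligned)
16..20  window  (4B, 4-aligned)
20..24  -- padding (4B)
24..32  src  (8B, 8-aligned)
32..43  length  (11B, 1-aligned)
43..44  -- padding (1B)
44..46  port  (2B, 2-aligned)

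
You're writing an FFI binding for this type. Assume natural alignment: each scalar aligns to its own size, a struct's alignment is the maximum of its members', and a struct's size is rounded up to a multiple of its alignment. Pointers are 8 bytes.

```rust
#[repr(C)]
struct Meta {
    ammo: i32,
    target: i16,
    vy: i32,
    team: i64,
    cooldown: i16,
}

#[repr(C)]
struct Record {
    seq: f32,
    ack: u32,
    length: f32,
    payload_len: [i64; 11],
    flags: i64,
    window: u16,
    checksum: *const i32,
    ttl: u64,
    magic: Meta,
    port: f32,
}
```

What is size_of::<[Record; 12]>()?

2112

Meta: 0..4  ammo  (4B, 4-aligned); 4..6  target  (2B, 2-aligned); 6..8  -- padding (2B); 8..12  vy  (4B, 4-aligned); 12..16  -- padding (4B); 16..24  team  (8B, 8-aligned); 24..26  cooldown  (2B, 2-aligned); 26..32  -- tail padding (6B); sizeof = 32, alignof = 8
0..4  seq  (4B, 4-aligned)
4..8  ack  (4B, 4-aligned)
8..12  length  (4B, 4-aligned)
12..16  -- padding (4B)
16..104  payload_len  (88B, 8-aligned)
104..112  flags  (8B, 8-aligned)
112..114  window  (2B, 2-aligned)
114..120  -- padding (6B)
120..128  checksum  (8B, 8-aligned)
128..136  ttl  (8B, 8-aligned)
136..168  magic  (32B, 8-aligned)
168..172  port  (4B, 4-aligned)
172..176  -- tail padding (4B)
sizeof = 176, alignof = 8
array of 12: 12 × 176 = 2112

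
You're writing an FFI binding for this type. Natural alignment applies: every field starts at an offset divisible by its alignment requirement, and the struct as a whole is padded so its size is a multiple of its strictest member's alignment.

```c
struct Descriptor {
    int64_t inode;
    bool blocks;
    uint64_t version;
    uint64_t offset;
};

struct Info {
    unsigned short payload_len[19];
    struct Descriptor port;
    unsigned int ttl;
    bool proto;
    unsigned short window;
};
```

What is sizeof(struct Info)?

80 bytes

Descriptor: inode at 0 (size 8, align 8) → ends 8; blocks at 8 (size 1, align 1) → ends 9; pad 7 to align 8 for version; version at 16 (size 8, align 8) → ends 24; offset at 24 (size 8, align 8) → ends 32; total 32 bytes, alignment 8
payload_len at 0 (size 38, align 2) → ends 38
pad 2 to align 8 for port
port at 40 (size 32, align 8) → ends 72
ttl at 72 (size 4, align 4) → ends 76
proto at 76 (size 1, align 1) → ends 77
pad 1 to align 2 for window
window at 78 (size 2, align 2) → ends 80
total 80 bytes, alignment 8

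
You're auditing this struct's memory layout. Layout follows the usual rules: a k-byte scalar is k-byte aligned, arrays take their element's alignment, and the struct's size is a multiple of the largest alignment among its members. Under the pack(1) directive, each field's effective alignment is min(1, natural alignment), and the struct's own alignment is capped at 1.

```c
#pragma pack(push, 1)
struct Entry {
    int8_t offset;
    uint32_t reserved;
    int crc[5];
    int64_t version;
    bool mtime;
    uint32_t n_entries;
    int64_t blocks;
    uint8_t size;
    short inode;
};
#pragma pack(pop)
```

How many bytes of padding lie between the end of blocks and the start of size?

@0: offset [1B, align 1] → 1
@1: reserved [4B, align 1] → 5
@5: crc [20B, align 1] → 25
@25: version [8B, align 1] → 33
@33: mtime [1B, align 1] → 34
@34: n_entries [4B, align 1] → 38
@38: blocks [8B, align 1] → 46
@46: size [1B, align 1] → 47

0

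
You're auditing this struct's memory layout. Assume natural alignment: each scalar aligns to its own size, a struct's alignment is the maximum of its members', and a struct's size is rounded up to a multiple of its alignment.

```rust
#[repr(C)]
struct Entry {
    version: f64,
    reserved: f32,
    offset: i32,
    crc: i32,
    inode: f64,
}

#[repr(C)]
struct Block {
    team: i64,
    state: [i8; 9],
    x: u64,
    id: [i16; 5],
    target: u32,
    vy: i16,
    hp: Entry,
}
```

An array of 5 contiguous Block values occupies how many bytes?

440

Entry: @0: version [8B, align 8] → 8; @8: reserved [4B, align 4] → 12; @12: offset [4B, align 4] → 16; @16: crc [4B, align 4] → 20; +4 pad (align 8); @24: inode [8B, align 8] → 32; size 32, align 8
@0: team [8B, align 8] → 8
@8: state [9B, align 1] → 17
+7 pad (align 8)
@24: x [8B, align 8] → 32
@32: id [10B, align 2] → 42
+2 pad (align 4)
@44: target [4B, align 4] → 48
@48: vy [2B, align 2] → 50
+6 pad (align 8)
@56: hp [32B, align 8] → 88
size 88, align 8
array of 5: 5 × 88 = 440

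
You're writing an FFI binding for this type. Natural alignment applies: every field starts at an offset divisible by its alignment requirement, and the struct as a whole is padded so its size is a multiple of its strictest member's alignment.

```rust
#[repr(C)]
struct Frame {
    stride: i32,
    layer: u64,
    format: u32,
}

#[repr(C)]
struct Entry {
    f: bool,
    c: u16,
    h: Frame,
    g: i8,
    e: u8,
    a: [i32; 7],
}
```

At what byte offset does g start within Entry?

32

Frame: 0..4  stride  (4B, 4-aligned); 4..8  -- padding (4B); 8..16  layer  (8B, 8-aligned); 16..20  format  (4B, 4-aligned); 20..24  -- tail padding (4B); sizeof = 24, alignof = 8
0..1  f  (1B, 1-aligned)
1..2  -- padding (1B)
2..4  c  (2B, 2-aligned)
4..8  -- padding (4B)
8..32  h  (24B, 8-aligned)
32..33  g  (1B, 1-aligned)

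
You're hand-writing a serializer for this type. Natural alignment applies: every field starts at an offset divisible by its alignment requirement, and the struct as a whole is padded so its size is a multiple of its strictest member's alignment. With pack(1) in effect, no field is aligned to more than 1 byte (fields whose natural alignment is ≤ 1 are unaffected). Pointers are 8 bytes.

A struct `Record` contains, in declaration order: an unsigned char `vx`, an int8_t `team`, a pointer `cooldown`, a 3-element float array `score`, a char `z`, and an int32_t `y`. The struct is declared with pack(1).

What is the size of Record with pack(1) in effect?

0..1  vx  (1B, 1-aligned)
1..2  team  (1B, 1-aligned)
2..10  cooldown  (8B, 1-aligned)
10..22  score  (12B, 1-aligned)
22..23  z  (1B, 1-aligned)
23..27  y  (4B, 1-aligned)
sizeof = 27, alignof = 1

27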